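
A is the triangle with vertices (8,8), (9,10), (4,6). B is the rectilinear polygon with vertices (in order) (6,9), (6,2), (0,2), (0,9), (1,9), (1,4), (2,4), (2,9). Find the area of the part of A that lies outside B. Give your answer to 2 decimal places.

|A| = 3, |A∩B| = 0.6.
|A ∖ B| = |A| − |A∩B| = 3 − 0.6 = 2.40.

2.40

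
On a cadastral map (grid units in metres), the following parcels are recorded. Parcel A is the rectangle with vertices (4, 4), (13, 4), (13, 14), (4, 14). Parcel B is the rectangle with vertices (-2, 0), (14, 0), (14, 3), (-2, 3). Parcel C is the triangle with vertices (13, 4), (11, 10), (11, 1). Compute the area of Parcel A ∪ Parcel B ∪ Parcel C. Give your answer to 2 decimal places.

By inclusion–exclusion:
Individual areas: |Parcel A| = 90, |Parcel B| = 48, |Parcel C| = 9.
|Parcel A∩Parcel B| = 0 (no overlap).
|Parcel A∩Parcel C| = 6.
|Parcel B∩Parcel C| = 1.3333.
|Parcel A∩Parcel B∩Parcel C| = 0.
|Parcel A ∪ Parcel B ∪ Parcel C| = 147 − 7.3333 + 0 = 139.67.

139.67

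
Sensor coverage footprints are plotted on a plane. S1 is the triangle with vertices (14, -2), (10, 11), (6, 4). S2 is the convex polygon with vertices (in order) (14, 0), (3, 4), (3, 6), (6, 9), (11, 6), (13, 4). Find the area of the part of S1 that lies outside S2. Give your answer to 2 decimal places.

|S1| = 40, |S1∩S2| = 27.6417.
|S1 ∖ S2| = |S1| − |S1∩S2| = 40 − 27.6417 = 12.36.

12.36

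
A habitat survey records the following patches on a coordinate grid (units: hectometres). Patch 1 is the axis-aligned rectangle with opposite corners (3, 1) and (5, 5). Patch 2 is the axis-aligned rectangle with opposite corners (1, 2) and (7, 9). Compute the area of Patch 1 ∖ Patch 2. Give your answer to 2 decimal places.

2.00

|Patch 1∩Patch 2|: x∈[3,5], y∈[2,5] → 2·3 = 6.
|Patch 1| = 8.
|Patch 1 ∖ Patch 2| = |Patch 1| − |Patch 1∩Patch 2| = 8 − 6 = 2.00.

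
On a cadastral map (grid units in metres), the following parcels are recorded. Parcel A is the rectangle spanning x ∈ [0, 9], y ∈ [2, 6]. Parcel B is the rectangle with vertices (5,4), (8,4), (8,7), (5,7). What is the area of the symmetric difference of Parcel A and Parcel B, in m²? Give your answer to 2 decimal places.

33.00

|Parcel A∩Parcel B|: x∈[5,8], y∈[4,6] → 3·2 = 6.
|Parcel A △ Parcel B| = |Parcel A| + |Parcel B| − 2·|Parcel A∩Parcel B| = 36 + 9 − 12 = 33.00.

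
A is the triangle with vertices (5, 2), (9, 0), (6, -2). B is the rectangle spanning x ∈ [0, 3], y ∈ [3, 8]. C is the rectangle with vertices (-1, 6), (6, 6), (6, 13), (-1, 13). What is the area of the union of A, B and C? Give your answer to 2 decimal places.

By inclusion–exclusion:
Individual areas: |A| = 7, |B| = 15, |C| = 49.
|A∩B| = 0.
|A∩C| = 0.
|B∩C|: x∈[0,3], y∈[6,8] → 3·2 = 6.
|A∩B∩C| = 0.
|A ∪ B ∪ C| = 71 − 6 + 0 = 65.00.

65.00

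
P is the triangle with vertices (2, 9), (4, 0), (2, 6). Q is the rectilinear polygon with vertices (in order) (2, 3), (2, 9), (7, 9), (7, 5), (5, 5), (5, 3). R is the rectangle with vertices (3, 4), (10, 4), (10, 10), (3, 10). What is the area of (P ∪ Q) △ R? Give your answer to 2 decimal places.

32.50

|P ∪ Q| = 26.5.
|(P ∪ Q) ∩ R| = 18.
|(P ∪ Q) △ R| = 26.5 + 42 − 36 = 32.50.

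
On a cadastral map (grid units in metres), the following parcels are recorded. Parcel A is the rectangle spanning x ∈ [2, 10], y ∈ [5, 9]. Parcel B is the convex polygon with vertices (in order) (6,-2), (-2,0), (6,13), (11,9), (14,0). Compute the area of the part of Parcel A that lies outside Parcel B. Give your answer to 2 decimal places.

|Parcel A| = 32, |Parcel A∩Parcel B| = 30.0769.
|Parcel A ∖ Parcel B| = |Parcel A| − |Parcel A∩Parcel B| = 32 − 30.0769 = 1.92.

1.92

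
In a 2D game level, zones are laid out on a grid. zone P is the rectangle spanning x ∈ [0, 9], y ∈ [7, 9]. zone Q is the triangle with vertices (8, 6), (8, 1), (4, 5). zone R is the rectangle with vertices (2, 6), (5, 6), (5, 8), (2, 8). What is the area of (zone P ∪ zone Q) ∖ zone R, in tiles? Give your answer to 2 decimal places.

25.00

|zone P ∪ zone Q| = 28.
|(zone P ∪ zone Q) ∩ zone R| = 3.
|(zone P ∪ zone Q) ∖ zone R| = 28 − 3 = 25.00.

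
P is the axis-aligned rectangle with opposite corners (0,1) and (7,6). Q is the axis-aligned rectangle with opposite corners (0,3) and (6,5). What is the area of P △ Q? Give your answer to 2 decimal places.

|P∩Q|: x∈[0,6], y∈[3,5] → 6·2 = 12.
|P △ Q| = |P| + |Q| − 2·|P∩Q| = 35 + 12 − 24 = 23.00.

23.00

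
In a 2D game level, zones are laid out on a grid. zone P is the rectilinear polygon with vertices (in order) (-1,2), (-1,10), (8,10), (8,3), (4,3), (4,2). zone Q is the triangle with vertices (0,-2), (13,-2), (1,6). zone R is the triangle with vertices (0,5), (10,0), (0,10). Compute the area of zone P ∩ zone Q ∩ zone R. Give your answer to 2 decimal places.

4.63

The intersection is the polygon with vertices (1,6), (5.5,3), (4,3), (0.824,4.588).
By the shoelace formula its area is 4.63.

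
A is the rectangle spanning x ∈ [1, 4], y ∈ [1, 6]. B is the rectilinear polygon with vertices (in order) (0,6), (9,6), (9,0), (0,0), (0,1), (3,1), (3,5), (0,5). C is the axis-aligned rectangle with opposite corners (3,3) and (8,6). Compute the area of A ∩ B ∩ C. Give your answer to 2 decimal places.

The intersection is the polygon with vertices (3,5), (3,6), (4,6), (4,3), (3,3).
By the shoelace formula its area is 3.00.

3.00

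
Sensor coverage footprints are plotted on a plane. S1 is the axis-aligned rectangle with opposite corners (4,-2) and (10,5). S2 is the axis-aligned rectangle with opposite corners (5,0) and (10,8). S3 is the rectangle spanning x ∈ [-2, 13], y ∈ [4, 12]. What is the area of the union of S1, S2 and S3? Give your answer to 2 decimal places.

156.00

By inclusion–exclusion:
Individual areas: |S1| = 42, |S2| = 40, |S3| = 120.
|S1∩S2|: x∈[5,10], y∈[0,5] → 5·5 = 25.
|S1∩S3|: x∈[4,10], y∈[4,5] → 6·1 = 6.
|S2∩S3|: x∈[5,10], y∈[4,8] → 5·4 = 20.
|S1∩S2∩S3| = 5.
|S1 ∪ S2 ∪ S3| = 202 − 51 + 5 = 156.00.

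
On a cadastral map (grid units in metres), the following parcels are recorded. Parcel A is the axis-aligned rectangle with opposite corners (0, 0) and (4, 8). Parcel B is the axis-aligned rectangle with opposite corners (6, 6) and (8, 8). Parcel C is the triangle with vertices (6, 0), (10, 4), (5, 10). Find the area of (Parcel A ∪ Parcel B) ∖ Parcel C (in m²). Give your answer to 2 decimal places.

33.07

|Parcel A ∪ Parcel B| = 36.
|(Parcel A ∪ Parcel B) ∩ Parcel C| = 2.9333.
|(Parcel A ∪ Parcel B) ∖ Parcel C| = 36 − 2.9333 = 33.07.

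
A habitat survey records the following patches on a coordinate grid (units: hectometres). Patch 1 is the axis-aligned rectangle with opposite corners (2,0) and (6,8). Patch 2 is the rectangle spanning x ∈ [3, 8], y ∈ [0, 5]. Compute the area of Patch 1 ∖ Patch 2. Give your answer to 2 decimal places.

17.00

|Patch 1∩Patch 2|: x∈[3,6], y∈[0,5] → 3·5 = 15.
|Patch 1| = 32.
|Patch 1 ∖ Patch 2| = |Patch 1| − |Patch 1∩Patch 2| = 32 − 15 = 17.00.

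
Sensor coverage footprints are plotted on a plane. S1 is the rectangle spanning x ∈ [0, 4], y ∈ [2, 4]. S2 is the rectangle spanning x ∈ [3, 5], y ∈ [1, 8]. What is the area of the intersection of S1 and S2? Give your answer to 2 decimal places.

2.00

|S1∩S2|: x∈[3,4], y∈[2,4] → 1·2 = 2.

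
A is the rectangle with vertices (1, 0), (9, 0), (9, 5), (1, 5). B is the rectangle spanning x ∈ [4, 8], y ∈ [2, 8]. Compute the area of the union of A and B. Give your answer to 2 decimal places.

52.00

By inclusion–exclusion:
Individual areas: |A| = 40, |B| = 24.
|A∩B|: x∈[4,8], y∈[2,5] → 4·3 = 12.
|A ∪ B| = 64 − 12 = 52.00.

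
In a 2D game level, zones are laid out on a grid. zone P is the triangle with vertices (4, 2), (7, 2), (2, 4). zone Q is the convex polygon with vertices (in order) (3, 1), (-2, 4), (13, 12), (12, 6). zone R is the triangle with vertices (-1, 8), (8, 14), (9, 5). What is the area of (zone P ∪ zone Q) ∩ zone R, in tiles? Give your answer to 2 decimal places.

12.97

The region (zone P ∪ zone Q) ∩ zone R is the polygon with vertices (8.489,9.594), (9,5), (3.16,6.752).
By the shoelace formula its area is 12.97.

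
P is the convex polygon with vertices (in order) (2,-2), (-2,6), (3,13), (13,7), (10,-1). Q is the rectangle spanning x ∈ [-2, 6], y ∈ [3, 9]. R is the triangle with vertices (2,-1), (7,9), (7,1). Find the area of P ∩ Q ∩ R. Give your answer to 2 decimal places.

The intersection is the polygon with vertices (6,3), (4,3), (6,7).
By the shoelace formula its area is 4.00.

4.00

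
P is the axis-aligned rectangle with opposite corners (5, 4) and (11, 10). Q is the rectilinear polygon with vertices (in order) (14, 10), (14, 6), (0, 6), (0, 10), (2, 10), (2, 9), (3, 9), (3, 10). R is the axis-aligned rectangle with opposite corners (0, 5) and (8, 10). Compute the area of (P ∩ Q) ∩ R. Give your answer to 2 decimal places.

12.00

The region (P ∩ Q) ∩ R is the polygon with vertices (5,6), (5,10), (8,10), (8,6).
By the shoelace formula its area is 12.00.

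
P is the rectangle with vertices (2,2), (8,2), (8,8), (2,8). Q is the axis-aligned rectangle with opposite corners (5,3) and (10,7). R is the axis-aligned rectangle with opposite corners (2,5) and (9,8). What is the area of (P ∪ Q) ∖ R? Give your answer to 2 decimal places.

24.00

|P ∪ Q| = 44.
|(P ∪ Q) ∩ R| = 20.
|(P ∪ Q) ∖ R| = 44 − 20 = 24.00.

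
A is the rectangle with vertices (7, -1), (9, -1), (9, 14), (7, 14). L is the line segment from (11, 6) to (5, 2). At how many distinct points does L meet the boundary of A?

The segment meets the boundary at (7,3.333), (9,4.667).

2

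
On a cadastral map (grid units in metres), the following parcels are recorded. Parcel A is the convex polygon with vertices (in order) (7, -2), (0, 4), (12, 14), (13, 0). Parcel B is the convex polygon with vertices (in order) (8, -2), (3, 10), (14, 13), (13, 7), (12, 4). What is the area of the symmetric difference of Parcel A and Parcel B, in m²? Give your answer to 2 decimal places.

|Parcel A| = 114, |Parcel B| = 87, |Parcel A∩Parcel B| = 70.8037.
|Parcel A △ Parcel B| = |Parcel A| + |Parcel B| − 2·|Parcel A∩Parcel B| = 114 + 87 − 141.6073 = 59.39.

59.39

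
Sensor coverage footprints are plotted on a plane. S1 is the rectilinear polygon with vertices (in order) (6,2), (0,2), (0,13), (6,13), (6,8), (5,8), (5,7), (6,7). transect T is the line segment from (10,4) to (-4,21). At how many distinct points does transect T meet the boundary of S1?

2

The segment meets the boundary at (2.588,13), (6,8.857).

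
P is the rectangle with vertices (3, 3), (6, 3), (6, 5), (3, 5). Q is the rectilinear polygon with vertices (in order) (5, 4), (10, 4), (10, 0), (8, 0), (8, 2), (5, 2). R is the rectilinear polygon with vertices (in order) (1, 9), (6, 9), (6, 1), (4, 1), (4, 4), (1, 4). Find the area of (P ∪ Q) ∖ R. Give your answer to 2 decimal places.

13.00

|P ∪ Q| = 19.
|(P ∪ Q) ∩ R| = 6.
|(P ∪ Q) ∖ R| = 19 − 6 = 13.00.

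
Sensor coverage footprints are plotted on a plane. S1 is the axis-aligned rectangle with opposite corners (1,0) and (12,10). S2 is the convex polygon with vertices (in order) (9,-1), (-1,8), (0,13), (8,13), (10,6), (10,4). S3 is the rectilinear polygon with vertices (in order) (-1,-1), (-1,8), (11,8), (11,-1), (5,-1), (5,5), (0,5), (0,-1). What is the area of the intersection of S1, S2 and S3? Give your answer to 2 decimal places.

45.27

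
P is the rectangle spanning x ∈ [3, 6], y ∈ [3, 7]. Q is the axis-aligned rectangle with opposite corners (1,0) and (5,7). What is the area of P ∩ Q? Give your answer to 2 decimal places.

8.00

|P∩Q|: x∈[3,5], y∈[3,7] → 2·4 = 8.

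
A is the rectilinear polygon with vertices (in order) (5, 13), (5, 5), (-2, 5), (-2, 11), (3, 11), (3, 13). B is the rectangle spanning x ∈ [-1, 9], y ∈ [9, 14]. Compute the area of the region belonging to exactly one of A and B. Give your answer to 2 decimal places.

64.00

|A| = 46, |B| = 50, |A∩B| = 16.
|A △ B| = |A| + |B| − 2·|A∩B| = 46 + 50 − 32 = 64.00.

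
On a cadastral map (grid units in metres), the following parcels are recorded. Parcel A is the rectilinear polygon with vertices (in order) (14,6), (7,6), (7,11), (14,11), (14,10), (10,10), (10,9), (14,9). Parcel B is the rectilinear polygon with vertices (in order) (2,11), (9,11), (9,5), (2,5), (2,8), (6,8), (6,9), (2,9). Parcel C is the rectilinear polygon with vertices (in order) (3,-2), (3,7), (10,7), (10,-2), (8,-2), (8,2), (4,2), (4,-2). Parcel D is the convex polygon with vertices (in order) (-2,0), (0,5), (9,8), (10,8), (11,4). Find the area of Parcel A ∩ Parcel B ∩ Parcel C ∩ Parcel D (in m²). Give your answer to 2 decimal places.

2.00

The intersection is the polygon with vertices (9,7), (9,6), (7,6), (7,7).
By the shoelace formula its area is 2.00.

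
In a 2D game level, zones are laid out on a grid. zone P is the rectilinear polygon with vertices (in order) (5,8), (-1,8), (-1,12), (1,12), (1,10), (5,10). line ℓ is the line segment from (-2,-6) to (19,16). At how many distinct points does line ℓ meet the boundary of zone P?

0

The segment lies entirely outside zone P and never meets its boundary.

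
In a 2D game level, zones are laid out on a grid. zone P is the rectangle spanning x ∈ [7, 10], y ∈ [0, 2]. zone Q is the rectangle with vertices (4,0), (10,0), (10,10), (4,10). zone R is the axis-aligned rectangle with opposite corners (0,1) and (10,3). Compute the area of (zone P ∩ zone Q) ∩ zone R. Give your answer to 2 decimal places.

The region (zone P ∩ zone Q) ∩ zone R is the polygon with vertices (7,2), (10,2), (10,1), (7,1).
By the shoelace formula its area is 3.00.

3.00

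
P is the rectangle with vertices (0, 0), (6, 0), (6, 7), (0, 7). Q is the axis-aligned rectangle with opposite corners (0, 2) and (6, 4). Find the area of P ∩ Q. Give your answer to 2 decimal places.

12.00

|P∩Q|: x∈[0,6], y∈[2,4] → 6·2 = 12.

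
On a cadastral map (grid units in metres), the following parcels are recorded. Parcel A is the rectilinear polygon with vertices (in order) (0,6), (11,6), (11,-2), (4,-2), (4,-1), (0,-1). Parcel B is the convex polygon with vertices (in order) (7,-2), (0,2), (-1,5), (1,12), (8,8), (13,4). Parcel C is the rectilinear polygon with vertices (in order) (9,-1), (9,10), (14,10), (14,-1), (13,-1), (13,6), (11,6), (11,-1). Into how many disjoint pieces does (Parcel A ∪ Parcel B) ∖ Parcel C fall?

2

(Parcel A ∪ Parcel B) ∖ Parcel C splits into 2 disjoint pieces (area 3.6, area 107.1).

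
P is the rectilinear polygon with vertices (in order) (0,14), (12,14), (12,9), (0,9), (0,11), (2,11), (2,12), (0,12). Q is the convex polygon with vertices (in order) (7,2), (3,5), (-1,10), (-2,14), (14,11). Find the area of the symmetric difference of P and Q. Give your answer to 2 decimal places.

76.50

|P| = 58, |Q| = 98.5, |P∩Q| = 40.
|P △ Q| = |P| + |Q| − 2·|P∩Q| = 58 + 98.5 − 80 = 76.50.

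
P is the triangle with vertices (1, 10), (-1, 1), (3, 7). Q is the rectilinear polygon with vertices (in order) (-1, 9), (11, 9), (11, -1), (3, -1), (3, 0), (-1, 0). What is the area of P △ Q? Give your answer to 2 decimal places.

104.89

|P| = 12, |Q| = 116, |P∩Q| = 11.5556.
|P △ Q| = |P| + |Q| − 2·|P∩Q| = 12 + 116 − 23.1111 = 104.89.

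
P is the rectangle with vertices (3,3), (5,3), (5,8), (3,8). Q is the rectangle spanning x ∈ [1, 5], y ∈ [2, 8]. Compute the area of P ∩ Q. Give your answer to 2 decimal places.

|P∩Q|: x∈[3,5], y∈[3,8] → 2·5 = 10.

10.00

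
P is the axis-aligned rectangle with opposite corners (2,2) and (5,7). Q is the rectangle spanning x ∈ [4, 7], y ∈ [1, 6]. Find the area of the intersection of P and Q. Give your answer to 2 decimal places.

|P∩Q|: x∈[4,5], y∈[2,6] → 1·4 = 4.

4.00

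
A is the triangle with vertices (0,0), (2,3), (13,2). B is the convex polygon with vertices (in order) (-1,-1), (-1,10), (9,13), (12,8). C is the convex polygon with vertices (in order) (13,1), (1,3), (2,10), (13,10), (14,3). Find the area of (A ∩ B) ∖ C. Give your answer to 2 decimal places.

3.93

|A ∩ B| = 4.5038.
|(A ∩ B) ∩ C| = 0.5735.
|(A ∩ B) ∖ C| = 4.5038 − 0.5735 = 3.93.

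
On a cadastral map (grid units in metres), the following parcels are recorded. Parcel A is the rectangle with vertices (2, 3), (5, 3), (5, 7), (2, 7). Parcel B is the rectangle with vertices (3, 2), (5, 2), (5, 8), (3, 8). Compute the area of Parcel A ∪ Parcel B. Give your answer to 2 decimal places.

16.00

By inclusion–exclusion:
Individual areas: |Parcel A| = 12, |Parcel B| = 12.
|Parcel A∩Parcel B|: x∈[3,5], y∈[3,7] → 2·4 = 8.
|Parcel A ∪ Parcel B| = 24 − 8 = 16.00.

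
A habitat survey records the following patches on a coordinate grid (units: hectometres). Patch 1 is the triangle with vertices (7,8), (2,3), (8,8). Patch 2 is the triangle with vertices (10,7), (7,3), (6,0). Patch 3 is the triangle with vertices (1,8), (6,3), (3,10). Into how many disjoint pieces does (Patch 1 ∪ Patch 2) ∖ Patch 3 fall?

3

(Patch 1 ∪ Patch 2) ∖ Patch 3 splits into 3 disjoint pieces (area 1.8123, area 0.3636, area 2.5).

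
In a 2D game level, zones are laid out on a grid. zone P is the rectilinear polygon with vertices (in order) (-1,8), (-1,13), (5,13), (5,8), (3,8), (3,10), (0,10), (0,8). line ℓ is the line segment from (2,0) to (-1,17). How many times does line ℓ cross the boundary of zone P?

2

The segment meets the boundary at (-0.294,13), (0.235,10).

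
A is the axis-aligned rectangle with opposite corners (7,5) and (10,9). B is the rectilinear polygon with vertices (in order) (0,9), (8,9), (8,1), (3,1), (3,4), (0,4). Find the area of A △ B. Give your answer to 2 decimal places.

59.00

|A| = 12, |B| = 55, |A∩B| = 4.
|A △ B| = |A| + |B| − 2·|A∩B| = 12 + 55 − 8 = 59.00.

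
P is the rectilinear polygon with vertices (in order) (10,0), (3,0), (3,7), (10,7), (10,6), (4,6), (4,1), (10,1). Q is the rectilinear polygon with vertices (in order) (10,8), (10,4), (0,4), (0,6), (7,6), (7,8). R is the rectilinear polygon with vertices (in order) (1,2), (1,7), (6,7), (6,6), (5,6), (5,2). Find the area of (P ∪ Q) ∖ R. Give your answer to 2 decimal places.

|P ∪ Q| = 40.
|(P ∪ Q) ∩ R| = 13.
|(P ∪ Q) ∖ R| = 40 − 13 = 27.00.

27.00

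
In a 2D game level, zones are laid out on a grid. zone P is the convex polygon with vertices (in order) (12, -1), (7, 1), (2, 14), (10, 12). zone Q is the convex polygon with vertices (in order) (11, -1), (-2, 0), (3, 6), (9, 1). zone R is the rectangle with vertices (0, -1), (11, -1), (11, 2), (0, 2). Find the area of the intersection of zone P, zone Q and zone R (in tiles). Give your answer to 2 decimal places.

2.93

The intersection is the polygon with vertices (6.615,2), (7.8,2), (9,1), (10.333,-0.333), (7,1).
By the shoelace formula its area is 2.93.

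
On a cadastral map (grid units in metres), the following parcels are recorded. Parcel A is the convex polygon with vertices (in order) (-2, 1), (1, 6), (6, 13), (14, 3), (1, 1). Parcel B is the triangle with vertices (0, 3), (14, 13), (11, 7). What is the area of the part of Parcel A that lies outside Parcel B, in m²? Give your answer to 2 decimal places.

|Parcel A| = 93, |Parcel A∩Parcel B| = 16.9398.
|Parcel A ∖ Parcel B| = |Parcel A| − |Parcel A∩Parcel B| = 93 − 16.9398 = 76.06.

76.06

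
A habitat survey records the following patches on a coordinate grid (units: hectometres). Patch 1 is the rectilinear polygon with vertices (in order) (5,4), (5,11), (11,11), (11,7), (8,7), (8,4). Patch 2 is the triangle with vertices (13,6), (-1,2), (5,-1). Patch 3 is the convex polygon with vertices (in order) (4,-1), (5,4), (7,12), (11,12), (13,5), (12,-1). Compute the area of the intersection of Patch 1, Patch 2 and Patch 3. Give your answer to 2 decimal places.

0.57

The intersection is the polygon with vertices (6,4), (8,4.571), (8,4).
By the shoelace formula its area is 0.57.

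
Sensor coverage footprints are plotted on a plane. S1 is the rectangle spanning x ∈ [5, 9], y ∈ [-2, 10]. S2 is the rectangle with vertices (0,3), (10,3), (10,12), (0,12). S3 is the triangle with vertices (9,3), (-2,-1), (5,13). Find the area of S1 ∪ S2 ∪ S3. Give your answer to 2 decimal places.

125.54

By inclusion–exclusion:
Individual areas: |S1| = 48, |S2| = 90, |S3| = 63.
|S1∩S2|: x∈[5,9], y∈[3,10] → 4·7 = 28.
|S1∩S3| = 21.1091.
|S2∩S3| = 44.55.
|S1∩S2∩S3| = 18.2.
|S1 ∪ S2 ∪ S3| = 201 − 93.6591 + 18.2 = 125.54.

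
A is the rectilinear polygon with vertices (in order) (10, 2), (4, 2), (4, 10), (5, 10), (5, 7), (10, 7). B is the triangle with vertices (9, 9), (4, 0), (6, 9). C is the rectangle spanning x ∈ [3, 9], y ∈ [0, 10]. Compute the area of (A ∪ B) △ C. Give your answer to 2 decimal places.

31.00

|A ∪ B| = 39.
|(A ∪ B) ∩ C| = 34.
|(A ∪ B) △ C| = 39 + 60 − 68 = 31.00.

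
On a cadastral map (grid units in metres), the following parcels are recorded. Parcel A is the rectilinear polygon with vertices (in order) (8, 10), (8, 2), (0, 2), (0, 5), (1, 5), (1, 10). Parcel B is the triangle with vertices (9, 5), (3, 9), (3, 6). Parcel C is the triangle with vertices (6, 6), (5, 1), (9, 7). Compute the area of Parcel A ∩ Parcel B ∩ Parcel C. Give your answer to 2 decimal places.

1.49

The intersection is the polygon with vertices (5.903,5.516), (6,6), (7,6.333), (8,5.667), (8,5.5), (7.8,5.2).
By the shoelace formula its area is 1.49.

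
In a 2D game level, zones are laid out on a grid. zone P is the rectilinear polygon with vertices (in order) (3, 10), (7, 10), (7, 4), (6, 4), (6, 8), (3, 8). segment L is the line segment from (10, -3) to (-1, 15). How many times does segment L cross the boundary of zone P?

The segment meets the boundary at (3,8.455), (3.278,8).

2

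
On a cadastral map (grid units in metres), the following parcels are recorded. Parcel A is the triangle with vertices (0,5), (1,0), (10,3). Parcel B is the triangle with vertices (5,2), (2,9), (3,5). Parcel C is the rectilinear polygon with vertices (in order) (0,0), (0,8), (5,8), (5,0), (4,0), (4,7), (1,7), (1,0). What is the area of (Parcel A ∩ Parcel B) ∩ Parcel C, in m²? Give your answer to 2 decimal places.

0.41

The region (Parcel A ∩ Parcel B) ∩ Parcel C is the polygon with vertices (5,2), (4,3.5), (4,4.2), (4.062,4.188).
By the shoelace formula its area is 0.41.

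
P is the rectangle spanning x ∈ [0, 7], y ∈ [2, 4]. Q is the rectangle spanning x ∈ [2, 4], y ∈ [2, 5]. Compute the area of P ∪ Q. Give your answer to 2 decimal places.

By inclusion–exclusion:
Individual areas: |P| = 14, |Q| = 6.
|P∩Q|: x∈[2,4], y∈[2,4] → 2·2 = 4.
|P ∪ Q| = 20 − 4 = 16.00.

16.00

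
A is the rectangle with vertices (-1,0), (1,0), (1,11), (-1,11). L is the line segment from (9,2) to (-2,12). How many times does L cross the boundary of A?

2

The segment meets the boundary at (-0.9,11), (1,9.273).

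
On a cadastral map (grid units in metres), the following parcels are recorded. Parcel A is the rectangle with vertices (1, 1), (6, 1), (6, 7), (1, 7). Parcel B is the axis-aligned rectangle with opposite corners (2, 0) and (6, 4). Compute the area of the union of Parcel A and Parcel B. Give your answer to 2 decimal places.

34.00

By inclusion–exclusion:
Individual areas: |Parcel A| = 30, |Parcel B| = 16.
|Parcel A∩Parcel B|: x∈[2,6], y∈[1,4] → 4·3 = 12.
|Parcel A ∪ Parcel B| = 46 − 12 = 34.00.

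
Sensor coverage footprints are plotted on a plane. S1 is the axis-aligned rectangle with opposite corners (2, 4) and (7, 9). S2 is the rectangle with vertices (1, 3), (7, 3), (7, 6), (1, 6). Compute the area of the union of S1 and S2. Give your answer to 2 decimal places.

By inclusion–exclusion:
Individual areas: |S1| = 25, |S2| = 18.
|S1∩S2|: x∈[2,7], y∈[4,6] → 5·2 = 10.
|S1 ∪ S2| = 43 − 10 = 33.00.

33.00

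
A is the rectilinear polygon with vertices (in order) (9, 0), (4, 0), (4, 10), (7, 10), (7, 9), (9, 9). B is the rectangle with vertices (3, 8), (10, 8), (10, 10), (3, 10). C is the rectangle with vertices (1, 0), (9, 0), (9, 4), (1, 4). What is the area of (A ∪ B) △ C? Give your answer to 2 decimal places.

46.00

|A ∪ B| = 54.
|(A ∪ B) ∩ C| = 20.
|(A ∪ B) △ C| = 54 + 32 − 40 = 46.00.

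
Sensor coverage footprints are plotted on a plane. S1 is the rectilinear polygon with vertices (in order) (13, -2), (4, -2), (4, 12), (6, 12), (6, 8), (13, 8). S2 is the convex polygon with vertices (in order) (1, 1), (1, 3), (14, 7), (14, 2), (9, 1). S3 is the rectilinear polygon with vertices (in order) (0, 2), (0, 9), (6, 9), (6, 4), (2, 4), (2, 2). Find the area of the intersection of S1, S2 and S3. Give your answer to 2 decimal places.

0.47

The intersection is the polygon with vertices (6,4.538), (6,4), (4.25,4).
By the shoelace formula its area is 0.47.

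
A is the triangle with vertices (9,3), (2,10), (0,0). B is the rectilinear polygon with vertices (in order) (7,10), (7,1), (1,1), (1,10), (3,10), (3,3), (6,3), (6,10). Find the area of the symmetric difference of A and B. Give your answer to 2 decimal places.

|A| = 42, |B| = 33, |A∩B| = 22.8333.
|A △ B| = |A| + |B| − 2·|A∩B| = 42 + 33 − 45.6667 = 29.33.

29.33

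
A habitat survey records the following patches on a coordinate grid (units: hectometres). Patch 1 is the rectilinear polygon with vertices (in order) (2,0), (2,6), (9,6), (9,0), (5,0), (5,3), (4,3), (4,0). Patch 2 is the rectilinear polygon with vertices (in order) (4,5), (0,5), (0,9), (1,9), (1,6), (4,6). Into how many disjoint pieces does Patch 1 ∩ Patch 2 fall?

1

Patch 1 ∩ Patch 2 is a single connected region.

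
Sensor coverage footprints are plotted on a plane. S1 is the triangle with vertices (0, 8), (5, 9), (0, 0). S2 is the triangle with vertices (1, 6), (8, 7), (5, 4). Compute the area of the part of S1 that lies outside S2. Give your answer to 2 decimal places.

|S1| = 20, |S1∩S2| = 1.4876.
|S1 ∖ S2| = |S1| − |S1∩S2| = 20 − 1.4876 = 18.51.

18.51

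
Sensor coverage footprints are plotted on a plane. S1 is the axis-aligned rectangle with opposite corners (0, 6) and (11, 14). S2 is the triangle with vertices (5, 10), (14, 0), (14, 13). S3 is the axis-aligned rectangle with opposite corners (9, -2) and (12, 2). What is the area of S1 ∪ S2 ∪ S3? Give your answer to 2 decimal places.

135.70

By inclusion–exclusion:
Individual areas: |S1| = 88, |S2| = 58.5, |S3| = 12.
|S1∩S2| = 22.8.
|S1∩S3| = 0 (no overlap).
|S2∩S3| = 0.
|S1∩S2∩S3| = 0.
|S1 ∪ S2 ∪ S3| = 158.5 − 22.8 + 0 = 135.70.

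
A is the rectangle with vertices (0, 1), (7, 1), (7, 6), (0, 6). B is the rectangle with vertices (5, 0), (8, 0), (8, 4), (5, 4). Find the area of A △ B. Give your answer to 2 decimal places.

35.00

|A∩B|: x∈[5,7], y∈[1,4] → 2·3 = 6.
|A △ B| = |A| + |B| − 2·|A∩B| = 35 + 12 − 12 = 35.00.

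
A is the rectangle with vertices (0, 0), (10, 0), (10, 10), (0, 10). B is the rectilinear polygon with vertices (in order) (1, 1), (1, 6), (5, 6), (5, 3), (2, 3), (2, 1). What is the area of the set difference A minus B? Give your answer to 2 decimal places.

|A| = 100, |A∩B| = 14.
|A ∖ B| = |A| − |A∩B| = 100 − 14 = 86.00.

86.00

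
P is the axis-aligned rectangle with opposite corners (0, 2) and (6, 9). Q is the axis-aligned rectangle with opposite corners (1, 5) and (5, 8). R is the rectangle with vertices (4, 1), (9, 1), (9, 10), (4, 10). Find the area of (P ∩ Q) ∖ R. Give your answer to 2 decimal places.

|P ∩ Q| = 12.
|(P ∩ Q) ∩ R| = 3.
|(P ∩ Q) ∖ R| = 12 − 3 = 9.00.

9.00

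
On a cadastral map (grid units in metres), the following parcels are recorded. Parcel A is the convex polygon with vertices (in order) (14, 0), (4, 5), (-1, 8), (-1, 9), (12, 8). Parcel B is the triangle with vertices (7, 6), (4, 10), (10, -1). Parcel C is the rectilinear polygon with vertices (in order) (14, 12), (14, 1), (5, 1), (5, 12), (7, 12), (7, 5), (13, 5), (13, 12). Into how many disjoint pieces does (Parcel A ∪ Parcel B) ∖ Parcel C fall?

(Parcel A ∪ Parcel B) ∖ Parcel C splits into 4 disjoint pieces (area 0.2338, area 15.576, area 17.0865, area 0.875).

4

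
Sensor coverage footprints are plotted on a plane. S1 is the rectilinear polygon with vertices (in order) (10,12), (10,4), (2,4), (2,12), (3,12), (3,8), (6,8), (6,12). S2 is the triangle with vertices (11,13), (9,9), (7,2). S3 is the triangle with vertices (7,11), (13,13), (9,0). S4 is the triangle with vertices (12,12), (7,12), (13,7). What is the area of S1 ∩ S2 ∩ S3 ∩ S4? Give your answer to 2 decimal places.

0.32

The intersection is the polygon with vertices (10,11), (10,10.25), (9.791,9.674), (9.471,9.941).
By the shoelace formula its area is 0.32.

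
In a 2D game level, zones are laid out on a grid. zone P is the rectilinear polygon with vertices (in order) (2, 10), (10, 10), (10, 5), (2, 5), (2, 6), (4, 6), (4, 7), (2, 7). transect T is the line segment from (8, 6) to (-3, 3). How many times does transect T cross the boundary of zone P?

The segment meets the boundary at (4.333,5).

1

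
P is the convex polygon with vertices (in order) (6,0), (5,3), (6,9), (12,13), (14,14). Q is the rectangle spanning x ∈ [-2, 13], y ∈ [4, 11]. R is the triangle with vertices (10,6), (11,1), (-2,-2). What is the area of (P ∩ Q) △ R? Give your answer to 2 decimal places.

|P ∩ Q| = 29.0833.
|(P ∩ Q) ∩ R| = 0.8901.
|(P ∩ Q) △ R| = 29.0833 + 34 − 1.7802 = 61.30.

61.30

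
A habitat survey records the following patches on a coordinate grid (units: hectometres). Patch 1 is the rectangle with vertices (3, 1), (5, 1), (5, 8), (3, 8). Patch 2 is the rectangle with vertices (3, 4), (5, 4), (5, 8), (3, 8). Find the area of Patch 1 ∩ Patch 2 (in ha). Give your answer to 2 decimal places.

8.00

|Patch 1∩Patch 2|: x∈[3,5], y∈[4,8] → 2·4 = 8.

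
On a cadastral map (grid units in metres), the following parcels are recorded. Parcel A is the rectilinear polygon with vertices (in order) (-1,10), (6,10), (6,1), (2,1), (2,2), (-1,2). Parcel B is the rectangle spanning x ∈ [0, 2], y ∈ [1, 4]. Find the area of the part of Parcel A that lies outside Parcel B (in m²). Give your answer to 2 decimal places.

|Parcel A| = 60, |Parcel A∩Parcel B| = 4.
|Parcel A ∖ Parcel B| = |Parcel A| − |Parcel A∩Parcel B| = 60 − 4 = 56.00.

56.00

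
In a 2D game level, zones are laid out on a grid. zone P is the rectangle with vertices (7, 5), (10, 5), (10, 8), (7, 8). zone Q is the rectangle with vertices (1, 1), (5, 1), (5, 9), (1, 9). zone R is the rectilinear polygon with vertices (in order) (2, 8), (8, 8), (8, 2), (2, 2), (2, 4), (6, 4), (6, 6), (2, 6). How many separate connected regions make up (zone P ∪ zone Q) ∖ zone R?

(zone P ∪ zone Q) ∖ zone R splits into 2 disjoint pieces (area 6, area 20).

2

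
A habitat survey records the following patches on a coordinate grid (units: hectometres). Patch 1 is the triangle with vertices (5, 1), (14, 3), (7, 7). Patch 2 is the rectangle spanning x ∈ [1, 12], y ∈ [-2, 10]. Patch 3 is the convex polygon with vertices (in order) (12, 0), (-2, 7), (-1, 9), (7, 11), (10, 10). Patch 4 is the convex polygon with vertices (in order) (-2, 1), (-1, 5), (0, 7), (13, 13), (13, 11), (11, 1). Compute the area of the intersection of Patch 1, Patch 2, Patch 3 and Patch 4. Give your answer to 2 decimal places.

18.60

The intersection is the polygon with vertices (11.065,4.677), (11.4,3), (11.279,2.395), (8.461,1.769), (5.714,3.143), (7,7).
By the shoelace formula its area is 18.60.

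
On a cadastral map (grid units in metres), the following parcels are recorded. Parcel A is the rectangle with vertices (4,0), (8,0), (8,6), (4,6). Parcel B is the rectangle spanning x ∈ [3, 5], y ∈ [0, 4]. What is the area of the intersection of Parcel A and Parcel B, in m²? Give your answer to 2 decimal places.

4.00

|Parcel A∩Parcel B|: x∈[4,5], y∈[0,4] → 1·4 = 4.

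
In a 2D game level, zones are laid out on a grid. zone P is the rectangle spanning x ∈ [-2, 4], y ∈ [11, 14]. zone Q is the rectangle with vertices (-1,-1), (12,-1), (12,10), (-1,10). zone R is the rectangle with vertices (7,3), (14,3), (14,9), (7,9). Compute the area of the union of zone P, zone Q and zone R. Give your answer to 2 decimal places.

173.00

By inclusion–exclusion:
Individual areas: |zone P| = 18, |zone Q| = 143, |zone R| = 42.
|zone P∩zone Q| = 0 (no overlap).
|zone P∩zone R| = 0 (no overlap).
|zone Q∩zone R|: x∈[7,12], y∈[3,9] → 5·6 = 30.
|zone P∩zone Q∩zone R| = 0.
|zone P ∪ zone Q ∪ zone R| = 203 − 30 + 0 = 173.00.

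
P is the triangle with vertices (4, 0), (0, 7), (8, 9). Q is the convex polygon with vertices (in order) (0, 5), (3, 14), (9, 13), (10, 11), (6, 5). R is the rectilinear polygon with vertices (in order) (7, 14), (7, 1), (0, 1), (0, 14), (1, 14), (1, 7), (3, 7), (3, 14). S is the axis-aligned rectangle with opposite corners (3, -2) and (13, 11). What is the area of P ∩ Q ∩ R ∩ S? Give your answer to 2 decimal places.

12.21

The intersection is the polygon with vertices (3,7.75), (7,8.75), (7,6.75), (6.667,6), (6,5), (3,5), (3,7).
By the shoelace formula its area is 12.21.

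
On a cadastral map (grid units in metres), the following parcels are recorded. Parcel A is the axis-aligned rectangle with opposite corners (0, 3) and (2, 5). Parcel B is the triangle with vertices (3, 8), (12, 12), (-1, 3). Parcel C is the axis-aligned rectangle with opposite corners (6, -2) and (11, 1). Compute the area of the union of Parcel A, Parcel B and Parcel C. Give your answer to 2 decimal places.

By inclusion–exclusion:
Individual areas: |Parcel A| = 4, |Parcel B| = 14.5, |Parcel C| = 15.
|Parcel A∩Parcel B| = 1.01.
|Parcel A∩Parcel C| = 0 (no overlap).
|Parcel B∩Parcel C| = 0.
|Parcel A∩Parcel B∩Parcel C| = 0.
|Parcel A ∪ Parcel B ∪ Parcel C| = 33.5 − 1.01 + 0 = 32.49.

32.49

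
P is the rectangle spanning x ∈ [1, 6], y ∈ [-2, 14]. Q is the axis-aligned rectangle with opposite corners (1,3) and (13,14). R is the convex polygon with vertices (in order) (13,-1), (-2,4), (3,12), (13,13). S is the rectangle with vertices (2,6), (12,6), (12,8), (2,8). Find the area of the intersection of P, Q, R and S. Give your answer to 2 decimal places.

The intersection is the polygon with vertices (6,6), (2,6), (2,8), (6,8).
By the shoelace formula its area is 8.00.

8.00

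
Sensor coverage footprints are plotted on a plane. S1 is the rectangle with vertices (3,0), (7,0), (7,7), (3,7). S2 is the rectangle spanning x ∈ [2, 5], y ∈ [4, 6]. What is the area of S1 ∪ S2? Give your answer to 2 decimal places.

30.00

By inclusion–exclusion:
Individual areas: |S1| = 28, |S2| = 6.
|S1∩S2|: x∈[3,5], y∈[4,6] → 2·2 = 4.
|S1 ∪ S2| = 34 − 4 = 30.00.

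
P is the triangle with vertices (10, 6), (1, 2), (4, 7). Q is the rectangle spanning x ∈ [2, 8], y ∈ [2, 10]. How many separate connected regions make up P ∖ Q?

P ∖ Q splits into 2 disjoint pieces (area 1.2222, area 0.6111).

2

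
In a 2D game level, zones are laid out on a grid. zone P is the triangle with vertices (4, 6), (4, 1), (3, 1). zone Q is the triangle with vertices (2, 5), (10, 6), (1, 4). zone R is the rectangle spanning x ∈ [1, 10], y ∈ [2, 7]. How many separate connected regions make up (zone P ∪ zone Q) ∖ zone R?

1

(zone P ∪ zone Q) ∖ zone R is a single connected region.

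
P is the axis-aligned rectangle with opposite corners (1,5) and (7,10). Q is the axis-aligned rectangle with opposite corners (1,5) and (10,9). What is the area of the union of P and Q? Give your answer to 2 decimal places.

42.00

By inclusion–exclusion:
Individual areas: |P| = 30, |Q| = 36.
|P∩Q|: x∈[1,7], y∈[5,9] → 6·4 = 24.
|P ∪ Q| = 66 − 24 = 42.00.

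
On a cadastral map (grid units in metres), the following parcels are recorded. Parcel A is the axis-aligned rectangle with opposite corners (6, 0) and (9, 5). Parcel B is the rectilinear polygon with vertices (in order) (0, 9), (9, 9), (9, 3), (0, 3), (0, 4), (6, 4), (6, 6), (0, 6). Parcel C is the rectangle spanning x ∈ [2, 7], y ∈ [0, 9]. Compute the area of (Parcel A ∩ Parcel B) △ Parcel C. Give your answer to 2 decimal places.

47.00

|Parcel A ∩ Parcel B| = 6.
|(Parcel A ∩ Parcel B) ∩ Parcel C| = 2.
|(Parcel A ∩ Parcel B) △ Parcel C| = 6 + 45 − 4 = 47.00.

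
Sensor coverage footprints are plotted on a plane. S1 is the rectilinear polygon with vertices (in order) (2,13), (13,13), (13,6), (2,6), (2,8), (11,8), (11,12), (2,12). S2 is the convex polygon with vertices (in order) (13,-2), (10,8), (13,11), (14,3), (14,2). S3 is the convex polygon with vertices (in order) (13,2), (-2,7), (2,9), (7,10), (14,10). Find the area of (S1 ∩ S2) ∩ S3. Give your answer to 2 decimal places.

The region (S1 ∩ S2) ∩ S3 is the polygon with vertices (10.6,6), (10,8), (11,8), (11,9), (12,10), (13,10), (13,6).
By the shoelace formula its area is 8.90.

8.90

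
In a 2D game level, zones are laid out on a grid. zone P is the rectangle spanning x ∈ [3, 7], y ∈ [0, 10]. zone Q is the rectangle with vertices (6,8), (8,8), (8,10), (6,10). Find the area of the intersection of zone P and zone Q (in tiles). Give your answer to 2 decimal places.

2.00

|zone P∩zone Q|: x∈[6,7], y∈[8,10] → 1·2 = 2.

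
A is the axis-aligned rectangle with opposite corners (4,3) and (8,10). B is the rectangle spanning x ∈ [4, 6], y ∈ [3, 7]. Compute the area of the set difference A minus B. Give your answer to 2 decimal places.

|A∩B|: x∈[4,6], y∈[3,7] → 2·4 = 8.
|A| = 28.
|A ∖ B| = |A| − |A∩B| = 28 − 8 = 20.00.

20.00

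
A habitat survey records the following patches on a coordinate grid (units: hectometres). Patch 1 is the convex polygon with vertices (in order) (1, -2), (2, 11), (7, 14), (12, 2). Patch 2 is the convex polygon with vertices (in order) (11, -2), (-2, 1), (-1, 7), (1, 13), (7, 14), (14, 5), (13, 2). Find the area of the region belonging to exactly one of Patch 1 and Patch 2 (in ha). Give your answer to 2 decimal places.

76.06

|Patch 1| = 107, |Patch 2| = 174.5, |Patch 1∩Patch 2| = 102.7216.
|Patch 1 △ Patch 2| = |Patch 1| + |Patch 2| − 2·|Patch 1∩Patch 2| = 107 + 174.5 − 205.4432 = 76.06.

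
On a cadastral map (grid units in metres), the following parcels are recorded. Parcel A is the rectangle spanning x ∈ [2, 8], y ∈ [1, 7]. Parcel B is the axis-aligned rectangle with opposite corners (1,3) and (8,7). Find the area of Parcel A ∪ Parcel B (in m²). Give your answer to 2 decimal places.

40.00

By inclusion–exclusion:
Individual areas: |Parcel A| = 36, |Parcel B| = 28.
|Parcel A∩Parcel B|: x∈[2,8], y∈[3,7] → 6·4 = 24.
|Parcel A ∪ Parcel B| = 64 − 24 = 40.00.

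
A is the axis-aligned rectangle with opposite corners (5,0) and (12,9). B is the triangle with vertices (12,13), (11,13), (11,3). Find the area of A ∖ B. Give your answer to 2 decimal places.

61.20

|A| = 63, |A∩B| = 1.8.
|A ∖ B| = |A| − |A∩B| = 63 − 1.8 = 61.20.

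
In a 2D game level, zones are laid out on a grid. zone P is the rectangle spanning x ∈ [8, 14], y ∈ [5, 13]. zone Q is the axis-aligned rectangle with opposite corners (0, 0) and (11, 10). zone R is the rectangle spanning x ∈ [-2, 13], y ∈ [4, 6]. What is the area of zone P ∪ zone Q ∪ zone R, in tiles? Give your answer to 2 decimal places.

149.00

By inclusion–exclusion:
Individual areas: |zone P| = 48, |zone Q| = 110, |zone R| = 30.
|zone P∩zone Q|: x∈[8,11], y∈[5,10] → 3·5 = 15.
|zone P∩zone R|: x∈[8,13], y∈[5,6] → 5·1 = 5.
|zone Q∩zone R|: x∈[0,11], y∈[4,6] → 11·2 = 22.
|zone P∩zone Q∩zone R| = 3.
|zone P ∪ zone Q ∪ zone R| = 188 − 42 + 3 = 149.00.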